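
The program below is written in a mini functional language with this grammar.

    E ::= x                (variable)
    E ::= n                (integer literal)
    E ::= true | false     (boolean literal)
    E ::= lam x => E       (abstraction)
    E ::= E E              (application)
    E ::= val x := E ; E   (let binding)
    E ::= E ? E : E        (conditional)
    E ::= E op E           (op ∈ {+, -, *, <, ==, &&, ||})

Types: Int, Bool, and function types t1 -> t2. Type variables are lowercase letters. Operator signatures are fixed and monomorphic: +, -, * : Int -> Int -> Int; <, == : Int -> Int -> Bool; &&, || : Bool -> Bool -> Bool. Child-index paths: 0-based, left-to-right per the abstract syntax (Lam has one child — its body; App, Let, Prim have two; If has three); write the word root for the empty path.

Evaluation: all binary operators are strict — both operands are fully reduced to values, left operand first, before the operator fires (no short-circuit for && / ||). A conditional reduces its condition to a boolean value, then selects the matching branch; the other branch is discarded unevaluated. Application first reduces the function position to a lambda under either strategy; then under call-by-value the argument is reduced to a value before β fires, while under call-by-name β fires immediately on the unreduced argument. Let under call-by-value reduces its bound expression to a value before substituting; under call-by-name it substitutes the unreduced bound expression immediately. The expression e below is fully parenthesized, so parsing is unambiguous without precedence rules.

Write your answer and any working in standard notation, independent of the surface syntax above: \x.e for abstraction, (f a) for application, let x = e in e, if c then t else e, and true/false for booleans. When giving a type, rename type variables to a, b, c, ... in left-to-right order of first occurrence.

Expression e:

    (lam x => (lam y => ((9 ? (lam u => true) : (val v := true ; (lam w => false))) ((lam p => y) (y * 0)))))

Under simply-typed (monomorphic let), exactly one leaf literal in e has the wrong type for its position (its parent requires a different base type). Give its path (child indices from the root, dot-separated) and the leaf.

Answer: 0.0.0.0 : 9

Derivation:
  unify Int ~ Bool
  FAIL: mismatch Int ~ Bool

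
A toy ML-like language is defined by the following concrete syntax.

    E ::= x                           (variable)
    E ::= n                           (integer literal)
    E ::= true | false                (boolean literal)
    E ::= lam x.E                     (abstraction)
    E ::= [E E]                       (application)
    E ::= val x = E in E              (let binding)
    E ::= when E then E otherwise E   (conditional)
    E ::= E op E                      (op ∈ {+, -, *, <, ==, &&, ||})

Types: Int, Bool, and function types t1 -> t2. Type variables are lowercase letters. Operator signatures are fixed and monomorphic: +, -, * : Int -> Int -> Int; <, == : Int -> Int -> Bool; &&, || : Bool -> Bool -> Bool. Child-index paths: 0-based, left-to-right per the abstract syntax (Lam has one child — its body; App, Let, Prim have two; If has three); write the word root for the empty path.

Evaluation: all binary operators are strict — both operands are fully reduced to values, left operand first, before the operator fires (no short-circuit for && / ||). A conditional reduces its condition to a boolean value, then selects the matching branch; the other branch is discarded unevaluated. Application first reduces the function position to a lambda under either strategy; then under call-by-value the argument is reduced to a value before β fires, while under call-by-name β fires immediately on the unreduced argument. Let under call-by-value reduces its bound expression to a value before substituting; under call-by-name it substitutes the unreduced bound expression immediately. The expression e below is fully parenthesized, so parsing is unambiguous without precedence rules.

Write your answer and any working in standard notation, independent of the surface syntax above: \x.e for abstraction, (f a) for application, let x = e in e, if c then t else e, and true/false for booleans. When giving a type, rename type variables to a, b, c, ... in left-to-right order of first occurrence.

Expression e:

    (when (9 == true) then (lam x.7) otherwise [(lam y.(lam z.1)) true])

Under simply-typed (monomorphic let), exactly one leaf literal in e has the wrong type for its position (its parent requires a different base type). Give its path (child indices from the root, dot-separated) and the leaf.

Trace:
  unify Int ~ Int
  unify Bool ~ Int
  FAIL: mismatch Bool ~ Int

Answer: 0.1 : true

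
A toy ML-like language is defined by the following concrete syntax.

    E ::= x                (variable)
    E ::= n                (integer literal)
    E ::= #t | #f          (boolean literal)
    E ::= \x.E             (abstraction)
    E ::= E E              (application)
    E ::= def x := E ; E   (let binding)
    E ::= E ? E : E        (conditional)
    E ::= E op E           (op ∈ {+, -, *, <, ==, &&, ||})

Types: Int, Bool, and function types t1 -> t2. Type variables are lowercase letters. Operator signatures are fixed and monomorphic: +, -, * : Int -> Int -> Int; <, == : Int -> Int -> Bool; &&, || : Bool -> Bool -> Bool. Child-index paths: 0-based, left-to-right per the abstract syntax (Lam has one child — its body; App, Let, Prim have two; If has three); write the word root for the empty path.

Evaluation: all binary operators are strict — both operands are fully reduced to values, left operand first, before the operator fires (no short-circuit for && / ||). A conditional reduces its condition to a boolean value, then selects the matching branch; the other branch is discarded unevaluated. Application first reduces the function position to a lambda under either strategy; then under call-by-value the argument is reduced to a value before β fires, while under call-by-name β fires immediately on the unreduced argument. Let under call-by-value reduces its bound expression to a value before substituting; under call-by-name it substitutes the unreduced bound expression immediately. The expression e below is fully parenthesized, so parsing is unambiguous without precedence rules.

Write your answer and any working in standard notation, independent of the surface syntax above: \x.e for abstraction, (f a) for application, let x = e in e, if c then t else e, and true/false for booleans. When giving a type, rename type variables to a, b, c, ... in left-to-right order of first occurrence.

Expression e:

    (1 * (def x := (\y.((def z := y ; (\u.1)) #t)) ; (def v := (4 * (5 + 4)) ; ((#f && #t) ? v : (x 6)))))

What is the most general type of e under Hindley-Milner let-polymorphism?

Derivation:
  unify Int ~ Int
y : a
let z : a
\u._ : b -> Int
  unify b -> Int ~ Bool -> c
  unify b ~ Bool
  unify Int ~ c
_ _ : Int
\y._ : a -> Int
let x : forall. a -> Int
  unify Int ~ Int
  unify Int ~ Int
  unify Int ~ Int
  unify Int ~ Int
let v : Int
  unify Bool ~ Bool
  unify Bool ~ Bool
  unify Bool ~ Bool
v : Int
x : d -> Int
  unify d -> Int ~ Int -> e
  unify d ~ Int
  unify Int ~ e
_ _ : Int
  unify Int ~ Int
  unify Int ~ Int

Answer: Int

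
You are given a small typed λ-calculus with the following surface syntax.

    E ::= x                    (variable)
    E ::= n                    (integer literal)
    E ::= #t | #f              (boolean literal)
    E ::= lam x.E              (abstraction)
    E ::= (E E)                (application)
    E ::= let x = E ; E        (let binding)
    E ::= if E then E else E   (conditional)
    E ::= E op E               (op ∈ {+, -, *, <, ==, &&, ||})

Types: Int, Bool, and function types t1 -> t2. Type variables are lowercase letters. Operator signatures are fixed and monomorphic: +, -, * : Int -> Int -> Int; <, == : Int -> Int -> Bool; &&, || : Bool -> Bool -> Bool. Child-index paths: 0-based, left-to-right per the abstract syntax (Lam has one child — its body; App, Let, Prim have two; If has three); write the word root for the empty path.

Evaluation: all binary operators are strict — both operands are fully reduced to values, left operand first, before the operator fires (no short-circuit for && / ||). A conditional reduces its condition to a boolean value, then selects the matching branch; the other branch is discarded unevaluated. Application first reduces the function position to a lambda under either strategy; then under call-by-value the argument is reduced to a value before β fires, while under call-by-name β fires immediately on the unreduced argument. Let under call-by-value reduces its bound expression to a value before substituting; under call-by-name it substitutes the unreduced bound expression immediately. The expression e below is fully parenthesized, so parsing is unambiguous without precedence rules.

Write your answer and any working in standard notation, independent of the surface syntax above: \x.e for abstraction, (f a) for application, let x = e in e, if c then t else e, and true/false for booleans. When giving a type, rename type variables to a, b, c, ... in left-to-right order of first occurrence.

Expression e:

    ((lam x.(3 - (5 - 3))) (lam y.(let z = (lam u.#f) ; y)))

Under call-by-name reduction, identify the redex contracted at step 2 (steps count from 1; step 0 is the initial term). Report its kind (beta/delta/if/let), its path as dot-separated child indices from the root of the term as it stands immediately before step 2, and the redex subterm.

Answer: delta at 1 : (5 - 3)

Working:
step 0: ((\x.(3 - (5 - 3))) (\y.(let z = (\u.false) in y)))
step 1: [beta@root] (3 - (5 - 3))
step 2: [delta@1] (3 - 2)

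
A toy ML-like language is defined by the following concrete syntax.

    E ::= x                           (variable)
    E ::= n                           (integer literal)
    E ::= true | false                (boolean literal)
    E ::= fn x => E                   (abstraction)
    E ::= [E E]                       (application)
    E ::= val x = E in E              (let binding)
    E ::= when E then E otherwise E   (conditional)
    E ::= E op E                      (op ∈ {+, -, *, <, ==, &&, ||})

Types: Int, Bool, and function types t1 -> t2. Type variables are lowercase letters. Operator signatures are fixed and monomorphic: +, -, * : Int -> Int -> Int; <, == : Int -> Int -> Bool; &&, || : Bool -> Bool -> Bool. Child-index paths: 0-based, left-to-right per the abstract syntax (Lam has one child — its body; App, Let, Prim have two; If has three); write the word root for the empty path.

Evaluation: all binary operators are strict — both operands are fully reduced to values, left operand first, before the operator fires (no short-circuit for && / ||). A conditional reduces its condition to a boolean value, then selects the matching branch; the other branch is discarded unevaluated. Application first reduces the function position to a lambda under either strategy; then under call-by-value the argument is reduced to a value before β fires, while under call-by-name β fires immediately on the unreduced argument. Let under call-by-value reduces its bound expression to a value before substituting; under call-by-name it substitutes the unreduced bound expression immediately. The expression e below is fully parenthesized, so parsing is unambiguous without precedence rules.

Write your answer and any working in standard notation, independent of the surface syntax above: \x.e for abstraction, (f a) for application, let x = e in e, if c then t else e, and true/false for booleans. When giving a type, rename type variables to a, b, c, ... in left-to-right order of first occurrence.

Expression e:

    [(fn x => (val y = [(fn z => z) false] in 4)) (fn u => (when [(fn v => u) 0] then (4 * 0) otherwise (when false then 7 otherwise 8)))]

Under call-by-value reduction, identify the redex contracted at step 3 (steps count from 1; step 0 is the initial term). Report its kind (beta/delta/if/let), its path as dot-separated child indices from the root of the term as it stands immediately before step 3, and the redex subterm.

Answer: let at root : (let y = false in 4)

Trace:
step 0: ((\x.(let y = ((\z.z) false) in 4)) (\u.(if ((\v.u) 0) then (4 * 0) else (if false then 7 else 8))))
step 1: [beta@root] (let y = ((\z.z) false) in 4)
step 2: [beta@0] (let y = false in 4)
step 3: [let@root] 4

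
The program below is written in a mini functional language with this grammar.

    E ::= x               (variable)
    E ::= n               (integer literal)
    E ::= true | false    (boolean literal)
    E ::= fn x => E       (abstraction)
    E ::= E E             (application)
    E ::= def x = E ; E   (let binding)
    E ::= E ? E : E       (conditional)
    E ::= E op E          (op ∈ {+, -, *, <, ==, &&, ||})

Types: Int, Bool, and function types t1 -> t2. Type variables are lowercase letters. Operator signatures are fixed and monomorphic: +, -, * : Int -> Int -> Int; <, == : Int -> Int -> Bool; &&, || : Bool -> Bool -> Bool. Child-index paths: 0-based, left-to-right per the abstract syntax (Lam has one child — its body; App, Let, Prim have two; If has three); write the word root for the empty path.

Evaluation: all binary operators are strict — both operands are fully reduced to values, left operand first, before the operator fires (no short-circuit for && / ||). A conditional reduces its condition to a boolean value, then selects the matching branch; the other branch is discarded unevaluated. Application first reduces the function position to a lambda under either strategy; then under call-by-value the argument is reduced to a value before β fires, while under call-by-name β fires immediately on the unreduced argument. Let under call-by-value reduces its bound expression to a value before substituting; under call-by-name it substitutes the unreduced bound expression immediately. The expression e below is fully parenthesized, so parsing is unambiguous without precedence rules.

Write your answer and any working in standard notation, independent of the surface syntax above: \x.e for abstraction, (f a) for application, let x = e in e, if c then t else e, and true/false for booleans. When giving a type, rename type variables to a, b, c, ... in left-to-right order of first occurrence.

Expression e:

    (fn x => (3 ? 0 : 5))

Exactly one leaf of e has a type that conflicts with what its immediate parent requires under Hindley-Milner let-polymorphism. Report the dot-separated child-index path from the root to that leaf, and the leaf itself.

Answer: 0.0 : 3

Derivation:
  unify Int ~ Bool
  FAIL: mismatch Int ~ Bool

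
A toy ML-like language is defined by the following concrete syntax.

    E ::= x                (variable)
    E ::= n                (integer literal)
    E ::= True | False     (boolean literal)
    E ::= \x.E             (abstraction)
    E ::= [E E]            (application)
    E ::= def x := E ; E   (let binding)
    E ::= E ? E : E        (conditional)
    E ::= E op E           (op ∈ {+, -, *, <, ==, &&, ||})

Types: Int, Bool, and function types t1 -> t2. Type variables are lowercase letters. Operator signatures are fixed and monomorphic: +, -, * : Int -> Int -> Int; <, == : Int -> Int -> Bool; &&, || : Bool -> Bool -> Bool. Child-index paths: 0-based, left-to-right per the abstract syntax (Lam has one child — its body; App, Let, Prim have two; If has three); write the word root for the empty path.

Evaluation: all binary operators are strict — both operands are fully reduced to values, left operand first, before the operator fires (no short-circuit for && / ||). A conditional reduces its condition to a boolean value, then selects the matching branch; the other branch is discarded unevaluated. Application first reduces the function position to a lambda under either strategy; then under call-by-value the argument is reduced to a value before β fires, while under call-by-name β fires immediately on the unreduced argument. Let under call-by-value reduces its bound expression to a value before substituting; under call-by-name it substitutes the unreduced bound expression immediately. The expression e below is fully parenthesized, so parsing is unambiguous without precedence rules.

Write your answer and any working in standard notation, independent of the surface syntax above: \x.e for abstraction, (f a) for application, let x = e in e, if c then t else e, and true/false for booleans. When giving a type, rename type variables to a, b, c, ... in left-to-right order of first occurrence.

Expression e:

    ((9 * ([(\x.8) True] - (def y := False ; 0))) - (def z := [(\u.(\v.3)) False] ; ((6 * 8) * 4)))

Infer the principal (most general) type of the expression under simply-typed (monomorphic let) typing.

Answer: Int

Working:
  unify Int ~ Int
\x._ : a -> Int
  unify a -> Int ~ Bool -> b
  unify a ~ Bool
  unify Int ~ b
_ _ : Int
  unify Int ~ Int
let y : Bool
  unify Int ~ Int
  unify Int ~ Int
  unify Int ~ Int
\v._ : d -> Int
\u._ : c -> d -> Int
  unify c -> d -> Int ~ Bool -> e
  unify c ~ Bool
  unify d -> Int ~ e
_ _ : d -> Int
let z : d -> Int
  unify Int ~ Int
  unify Int ~ Int
  unify Int ~ Int
  unify Int ~ Int
  unify Int ~ Int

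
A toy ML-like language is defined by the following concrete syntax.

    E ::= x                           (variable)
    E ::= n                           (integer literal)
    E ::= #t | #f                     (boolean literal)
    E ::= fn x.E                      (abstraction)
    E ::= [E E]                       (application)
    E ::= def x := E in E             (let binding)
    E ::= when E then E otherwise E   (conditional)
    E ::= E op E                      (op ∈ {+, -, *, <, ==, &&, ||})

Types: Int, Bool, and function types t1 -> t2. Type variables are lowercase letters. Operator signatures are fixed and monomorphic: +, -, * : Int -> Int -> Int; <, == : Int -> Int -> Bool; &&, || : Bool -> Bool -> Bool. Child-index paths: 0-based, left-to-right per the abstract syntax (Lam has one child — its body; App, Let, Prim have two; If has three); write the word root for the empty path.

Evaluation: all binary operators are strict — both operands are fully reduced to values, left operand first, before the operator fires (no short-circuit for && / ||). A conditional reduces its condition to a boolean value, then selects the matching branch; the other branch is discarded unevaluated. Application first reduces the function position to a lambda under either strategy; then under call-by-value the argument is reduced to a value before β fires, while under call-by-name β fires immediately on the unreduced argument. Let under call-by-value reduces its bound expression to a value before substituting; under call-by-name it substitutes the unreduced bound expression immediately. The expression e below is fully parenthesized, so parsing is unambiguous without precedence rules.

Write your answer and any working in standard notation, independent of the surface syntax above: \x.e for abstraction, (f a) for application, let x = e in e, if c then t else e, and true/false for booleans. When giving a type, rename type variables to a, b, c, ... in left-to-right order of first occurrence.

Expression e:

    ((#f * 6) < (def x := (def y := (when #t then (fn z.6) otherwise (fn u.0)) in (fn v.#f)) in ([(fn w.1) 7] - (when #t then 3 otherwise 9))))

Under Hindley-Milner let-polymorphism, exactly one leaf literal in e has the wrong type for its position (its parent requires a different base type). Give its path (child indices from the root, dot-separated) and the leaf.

Answer: 0.0 : false

Derivation:
  unify Bool ~ Int
  FAIL: mismatch Bool ~ Int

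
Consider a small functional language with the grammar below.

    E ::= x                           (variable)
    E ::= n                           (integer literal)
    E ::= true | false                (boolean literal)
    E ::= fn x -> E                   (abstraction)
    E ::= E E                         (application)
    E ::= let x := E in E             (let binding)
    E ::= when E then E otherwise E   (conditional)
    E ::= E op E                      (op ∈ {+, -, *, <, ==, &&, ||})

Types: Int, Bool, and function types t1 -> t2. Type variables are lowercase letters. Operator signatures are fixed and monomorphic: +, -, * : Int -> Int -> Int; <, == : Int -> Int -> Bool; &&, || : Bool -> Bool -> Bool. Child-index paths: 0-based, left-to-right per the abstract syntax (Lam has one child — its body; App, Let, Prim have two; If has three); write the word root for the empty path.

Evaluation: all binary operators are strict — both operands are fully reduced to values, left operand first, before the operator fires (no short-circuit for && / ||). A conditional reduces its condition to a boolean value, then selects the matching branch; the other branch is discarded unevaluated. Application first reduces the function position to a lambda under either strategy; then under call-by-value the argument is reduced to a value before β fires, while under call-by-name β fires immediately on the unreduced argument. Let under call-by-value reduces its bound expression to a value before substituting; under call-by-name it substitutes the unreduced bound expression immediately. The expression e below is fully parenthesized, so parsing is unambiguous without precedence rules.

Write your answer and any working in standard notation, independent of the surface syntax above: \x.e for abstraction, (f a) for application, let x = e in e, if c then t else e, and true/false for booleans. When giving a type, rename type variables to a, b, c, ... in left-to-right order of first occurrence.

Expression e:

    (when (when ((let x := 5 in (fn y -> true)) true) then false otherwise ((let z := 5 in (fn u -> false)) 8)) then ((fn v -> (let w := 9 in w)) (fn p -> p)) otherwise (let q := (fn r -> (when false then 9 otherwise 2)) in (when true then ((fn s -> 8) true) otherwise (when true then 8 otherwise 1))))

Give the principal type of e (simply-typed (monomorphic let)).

Answer: Int

Derivation:
let x : Int
\y._ : a -> Bool
  unify a -> Bool ~ Bool -> b
  unify a ~ Bool
  unify Bool ~ b
_ _ : Bool
  unify Bool ~ Bool
let z : Int
\u._ : c -> Bool
  unify c -> Bool ~ Int -> d
  unify c ~ Int
  unify Bool ~ d
_ _ : Bool
  unify Bool ~ Bool
  unify Bool ~ Bool
let w : Int
w : Int
\v._ : e -> Int
p : f
\p._ : f -> f
  unify e -> Int ~ (f -> f) -> g
  unify e ~ f -> f
  unify Int ~ g
_ _ : Int
  unify Bool ~ Bool
  unify Int ~ Int
\r._ : h -> Int
let q : h -> Int
  unify Bool ~ Bool
\s._ : i -> Int
  unify i -> Int ~ Bool -> j
  unify i ~ Bool
  unify Int ~ j
_ _ : Int
  unify Bool ~ Bool
  unify Int ~ Int
  unify Int ~ Int
  unify Int ~ Int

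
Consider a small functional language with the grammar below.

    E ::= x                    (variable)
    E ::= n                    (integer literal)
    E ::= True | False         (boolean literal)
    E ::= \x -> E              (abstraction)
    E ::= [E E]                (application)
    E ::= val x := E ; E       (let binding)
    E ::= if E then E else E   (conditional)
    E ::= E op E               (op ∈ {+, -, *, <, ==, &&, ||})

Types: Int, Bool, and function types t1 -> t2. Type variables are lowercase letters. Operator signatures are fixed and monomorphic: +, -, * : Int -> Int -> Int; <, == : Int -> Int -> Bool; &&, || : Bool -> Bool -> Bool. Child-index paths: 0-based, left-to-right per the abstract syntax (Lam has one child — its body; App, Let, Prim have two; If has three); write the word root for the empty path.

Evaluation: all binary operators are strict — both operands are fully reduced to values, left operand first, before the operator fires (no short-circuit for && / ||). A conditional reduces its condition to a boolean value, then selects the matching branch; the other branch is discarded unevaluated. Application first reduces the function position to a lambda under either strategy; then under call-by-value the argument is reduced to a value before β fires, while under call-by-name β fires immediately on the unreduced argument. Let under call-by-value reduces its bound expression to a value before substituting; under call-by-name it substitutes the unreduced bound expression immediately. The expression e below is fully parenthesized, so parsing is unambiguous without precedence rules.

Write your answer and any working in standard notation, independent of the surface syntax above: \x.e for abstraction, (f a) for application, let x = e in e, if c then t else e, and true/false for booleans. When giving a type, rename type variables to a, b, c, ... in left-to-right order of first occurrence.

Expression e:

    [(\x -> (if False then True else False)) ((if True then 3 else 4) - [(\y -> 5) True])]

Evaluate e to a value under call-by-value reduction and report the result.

Answer: false

Trace:
step 0: ((\x.(if false then true else false)) ((if true then 3 else 4) - ((\y.5) true)))
step 1: [if@1.0] ((\x.(if false then true else false)) (3 - ((\y.5) true)))
step 2: [beta@1.1] ((\x.(if false then true else false)) (3 - 5))
step 3: [delta@1] ((\x.(if false then true else false)) -2)
step 4: [beta@root] (if false then true else false)
step 5: [if@root] false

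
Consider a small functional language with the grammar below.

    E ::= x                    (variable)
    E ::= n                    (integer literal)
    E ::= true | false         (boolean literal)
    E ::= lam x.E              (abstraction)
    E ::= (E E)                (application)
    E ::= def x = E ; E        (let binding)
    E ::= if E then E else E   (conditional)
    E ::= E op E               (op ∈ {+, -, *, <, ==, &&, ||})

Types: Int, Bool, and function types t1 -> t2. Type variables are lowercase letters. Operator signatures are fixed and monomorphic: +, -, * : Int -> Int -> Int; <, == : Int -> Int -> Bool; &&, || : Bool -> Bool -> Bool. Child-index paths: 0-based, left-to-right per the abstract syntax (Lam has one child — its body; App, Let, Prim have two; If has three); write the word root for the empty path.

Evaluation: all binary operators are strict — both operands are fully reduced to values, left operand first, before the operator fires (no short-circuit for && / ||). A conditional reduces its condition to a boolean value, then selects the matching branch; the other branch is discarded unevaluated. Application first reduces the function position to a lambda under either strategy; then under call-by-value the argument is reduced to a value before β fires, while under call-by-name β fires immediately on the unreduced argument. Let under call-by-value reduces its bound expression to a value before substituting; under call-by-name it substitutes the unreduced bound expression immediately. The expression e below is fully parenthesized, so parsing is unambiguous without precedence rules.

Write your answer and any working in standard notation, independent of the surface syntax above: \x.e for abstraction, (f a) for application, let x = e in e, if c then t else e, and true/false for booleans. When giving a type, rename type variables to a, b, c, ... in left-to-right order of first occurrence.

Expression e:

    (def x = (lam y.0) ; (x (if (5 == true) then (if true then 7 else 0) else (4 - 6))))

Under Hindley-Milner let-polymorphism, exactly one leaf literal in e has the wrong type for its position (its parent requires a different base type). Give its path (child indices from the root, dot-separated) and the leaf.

Trace:
\y._ : a -> Int
let x : forall. a -> Int
x : b -> Int
  unify Int ~ Int
  unify Bool ~ Int
  FAIL: mismatch Bool ~ Int

Answer: 1.1.0.1 : true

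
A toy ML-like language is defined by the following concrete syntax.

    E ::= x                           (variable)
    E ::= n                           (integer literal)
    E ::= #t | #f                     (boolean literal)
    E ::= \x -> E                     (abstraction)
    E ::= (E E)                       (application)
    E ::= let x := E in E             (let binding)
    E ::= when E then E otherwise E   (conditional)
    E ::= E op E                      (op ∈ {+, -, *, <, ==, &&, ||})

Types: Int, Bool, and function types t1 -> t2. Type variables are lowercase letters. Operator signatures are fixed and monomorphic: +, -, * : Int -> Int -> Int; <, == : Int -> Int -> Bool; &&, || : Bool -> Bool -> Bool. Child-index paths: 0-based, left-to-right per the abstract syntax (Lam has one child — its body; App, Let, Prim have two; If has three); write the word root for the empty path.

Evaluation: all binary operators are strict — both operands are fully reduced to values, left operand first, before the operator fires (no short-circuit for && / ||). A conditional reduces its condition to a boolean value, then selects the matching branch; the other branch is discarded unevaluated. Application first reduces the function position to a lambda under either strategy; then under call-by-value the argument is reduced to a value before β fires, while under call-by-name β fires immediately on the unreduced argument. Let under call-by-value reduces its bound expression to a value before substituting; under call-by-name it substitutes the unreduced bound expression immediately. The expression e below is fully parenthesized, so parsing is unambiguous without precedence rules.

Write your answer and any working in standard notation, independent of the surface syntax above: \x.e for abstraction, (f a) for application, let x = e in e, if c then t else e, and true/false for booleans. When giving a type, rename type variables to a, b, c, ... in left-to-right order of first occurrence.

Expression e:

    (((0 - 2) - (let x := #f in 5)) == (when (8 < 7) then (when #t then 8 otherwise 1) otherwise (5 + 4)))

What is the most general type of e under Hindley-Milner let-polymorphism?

Working:
  unify Int ~ Int
  unify Int ~ Int
  unify Int ~ Int
let x : Bool
  unify Int ~ Int
  unify Int ~ Int
  unify Int ~ Int
  unify Int ~ Int
  unify Bool ~ Bool
  unify Bool ~ Bool
  unify Int ~ Int
  unify Int ~ Int
  unify Int ~ Int
  unify Int ~ Int
  unify Int ~ Int

Answer: Bool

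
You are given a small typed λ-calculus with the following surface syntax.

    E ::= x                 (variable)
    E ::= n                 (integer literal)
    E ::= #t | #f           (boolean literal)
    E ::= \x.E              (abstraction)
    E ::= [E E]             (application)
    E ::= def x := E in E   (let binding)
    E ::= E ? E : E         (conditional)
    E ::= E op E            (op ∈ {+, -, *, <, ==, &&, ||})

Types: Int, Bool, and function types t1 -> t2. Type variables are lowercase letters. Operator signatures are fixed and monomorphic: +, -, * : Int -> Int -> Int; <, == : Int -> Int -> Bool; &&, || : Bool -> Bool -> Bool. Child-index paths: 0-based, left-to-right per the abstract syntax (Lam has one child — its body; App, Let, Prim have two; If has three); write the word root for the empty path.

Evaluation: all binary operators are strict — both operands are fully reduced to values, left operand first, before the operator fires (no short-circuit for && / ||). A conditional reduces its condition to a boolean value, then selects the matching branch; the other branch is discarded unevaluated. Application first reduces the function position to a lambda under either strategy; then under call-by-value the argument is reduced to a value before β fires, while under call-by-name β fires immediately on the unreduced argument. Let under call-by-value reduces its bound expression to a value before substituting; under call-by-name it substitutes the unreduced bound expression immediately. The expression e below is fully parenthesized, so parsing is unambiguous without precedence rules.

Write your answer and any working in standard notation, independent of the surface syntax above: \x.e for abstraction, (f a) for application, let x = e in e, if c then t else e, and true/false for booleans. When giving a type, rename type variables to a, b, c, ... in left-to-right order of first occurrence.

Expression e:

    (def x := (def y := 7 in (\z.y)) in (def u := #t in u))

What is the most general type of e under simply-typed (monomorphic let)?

Working:
let y : Int
y : Int
\z._ : a -> Int
let x : a -> Int
let u : Bool
u : Bool

Answer: Bool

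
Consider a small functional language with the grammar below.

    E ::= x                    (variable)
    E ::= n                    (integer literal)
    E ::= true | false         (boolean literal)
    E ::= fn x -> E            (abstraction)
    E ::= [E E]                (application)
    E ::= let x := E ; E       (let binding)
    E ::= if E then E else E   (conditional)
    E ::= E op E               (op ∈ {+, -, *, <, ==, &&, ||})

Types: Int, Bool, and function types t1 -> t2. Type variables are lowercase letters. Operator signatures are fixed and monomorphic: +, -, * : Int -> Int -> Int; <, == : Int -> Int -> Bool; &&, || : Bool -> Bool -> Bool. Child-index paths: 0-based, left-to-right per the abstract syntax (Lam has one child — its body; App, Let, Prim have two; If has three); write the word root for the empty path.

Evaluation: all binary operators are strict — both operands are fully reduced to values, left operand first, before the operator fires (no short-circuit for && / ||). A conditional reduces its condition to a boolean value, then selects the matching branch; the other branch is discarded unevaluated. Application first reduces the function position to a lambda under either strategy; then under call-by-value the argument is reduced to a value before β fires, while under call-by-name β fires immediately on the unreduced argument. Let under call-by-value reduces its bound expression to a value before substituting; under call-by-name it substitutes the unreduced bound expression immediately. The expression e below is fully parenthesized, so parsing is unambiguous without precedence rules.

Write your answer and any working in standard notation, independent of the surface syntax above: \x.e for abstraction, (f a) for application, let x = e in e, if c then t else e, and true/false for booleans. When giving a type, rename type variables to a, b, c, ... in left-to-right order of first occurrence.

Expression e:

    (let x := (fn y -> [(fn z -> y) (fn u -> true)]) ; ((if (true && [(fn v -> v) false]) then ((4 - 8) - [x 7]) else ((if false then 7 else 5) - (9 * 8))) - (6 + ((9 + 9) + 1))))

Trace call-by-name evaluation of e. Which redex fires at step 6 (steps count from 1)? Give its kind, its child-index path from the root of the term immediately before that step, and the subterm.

Answer: delta at 0.1 : (9 * 8)

Trace:
step 0: (let x = (\y.((\z.y) (\u.true))) in ((if (true && ((\v.v) false)) then ((4 - 8) - (x 7)) else ((if false then 7 else 5) - (9 * 8))) - (6 + ((9 + 9) + 1))))
step 1: [let@root] ((if (true && ((\v.v) false)) then ((4 - 8) - ((\y.((\z.y) (\u.true))) 7)) else ((if false then 7 else 5) - (9 * 8))) - (6 + ((9 + 9) + 1)))
step 2: [beta@0.0.1] ((if (true && false) then ((4 - 8) - ((\y.((\z.y) (\u.true))) 7)) else ((if false then 7 else 5) - (9 * 8))) - (6 + ((9 + 9) + 1)))
step 3: [delta@0.0] ((if false then ((4 - 8) - ((\y.((\z.y) (\u.true))) 7)) else ((if false then 7 else 5) - (9 * 8))) - (6 + ((9 + 9) + 1)))
step 4: [if@0] (((if false then 7 else 5) - (9 * 8)) - (6 + ((9 + 9) + 1)))
step 5: [if@0.0] ((5 - (9 * 8)) - (6 + ((9 + 9) + 1)))
step 6: [delta@0.1] ((5 - 72) - (6 + ((9 + 9) + 1)))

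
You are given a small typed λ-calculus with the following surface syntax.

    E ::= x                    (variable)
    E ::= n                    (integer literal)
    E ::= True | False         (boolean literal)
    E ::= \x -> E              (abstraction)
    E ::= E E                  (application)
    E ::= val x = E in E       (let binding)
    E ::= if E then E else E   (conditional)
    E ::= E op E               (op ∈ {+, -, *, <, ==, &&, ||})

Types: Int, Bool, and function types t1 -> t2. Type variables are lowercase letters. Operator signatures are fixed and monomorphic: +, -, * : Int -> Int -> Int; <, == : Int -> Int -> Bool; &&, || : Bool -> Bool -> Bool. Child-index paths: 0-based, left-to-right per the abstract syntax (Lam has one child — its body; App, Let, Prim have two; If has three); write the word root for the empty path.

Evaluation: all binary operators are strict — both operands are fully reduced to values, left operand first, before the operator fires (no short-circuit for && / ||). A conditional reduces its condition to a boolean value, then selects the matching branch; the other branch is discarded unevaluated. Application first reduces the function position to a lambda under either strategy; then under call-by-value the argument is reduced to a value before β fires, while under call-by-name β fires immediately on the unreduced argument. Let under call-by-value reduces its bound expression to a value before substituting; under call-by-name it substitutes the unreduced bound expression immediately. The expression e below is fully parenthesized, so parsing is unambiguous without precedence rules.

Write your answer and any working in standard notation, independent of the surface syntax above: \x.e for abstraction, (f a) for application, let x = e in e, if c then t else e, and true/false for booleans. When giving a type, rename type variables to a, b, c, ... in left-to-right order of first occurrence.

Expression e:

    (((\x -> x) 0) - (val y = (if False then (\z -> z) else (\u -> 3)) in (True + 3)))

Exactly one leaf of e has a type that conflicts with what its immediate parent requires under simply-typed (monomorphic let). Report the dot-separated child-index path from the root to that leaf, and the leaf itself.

Derivation:
x : a
\x._ : a -> a
  unify a -> a ~ Int -> b
  unify a ~ Int
  unify Int ~ b
_ _ : Int
  unify Int ~ Int
  unify Bool ~ Bool
z : c
\z._ : c -> c
\u._ : d -> Int
  unify c -> c ~ d -> Int
  unify c ~ d
  unify d ~ Int
let y : Int -> Int
  unify Bool ~ Int
  FAIL: mismatch Bool ~ Int

Answer: 1.1.0 : true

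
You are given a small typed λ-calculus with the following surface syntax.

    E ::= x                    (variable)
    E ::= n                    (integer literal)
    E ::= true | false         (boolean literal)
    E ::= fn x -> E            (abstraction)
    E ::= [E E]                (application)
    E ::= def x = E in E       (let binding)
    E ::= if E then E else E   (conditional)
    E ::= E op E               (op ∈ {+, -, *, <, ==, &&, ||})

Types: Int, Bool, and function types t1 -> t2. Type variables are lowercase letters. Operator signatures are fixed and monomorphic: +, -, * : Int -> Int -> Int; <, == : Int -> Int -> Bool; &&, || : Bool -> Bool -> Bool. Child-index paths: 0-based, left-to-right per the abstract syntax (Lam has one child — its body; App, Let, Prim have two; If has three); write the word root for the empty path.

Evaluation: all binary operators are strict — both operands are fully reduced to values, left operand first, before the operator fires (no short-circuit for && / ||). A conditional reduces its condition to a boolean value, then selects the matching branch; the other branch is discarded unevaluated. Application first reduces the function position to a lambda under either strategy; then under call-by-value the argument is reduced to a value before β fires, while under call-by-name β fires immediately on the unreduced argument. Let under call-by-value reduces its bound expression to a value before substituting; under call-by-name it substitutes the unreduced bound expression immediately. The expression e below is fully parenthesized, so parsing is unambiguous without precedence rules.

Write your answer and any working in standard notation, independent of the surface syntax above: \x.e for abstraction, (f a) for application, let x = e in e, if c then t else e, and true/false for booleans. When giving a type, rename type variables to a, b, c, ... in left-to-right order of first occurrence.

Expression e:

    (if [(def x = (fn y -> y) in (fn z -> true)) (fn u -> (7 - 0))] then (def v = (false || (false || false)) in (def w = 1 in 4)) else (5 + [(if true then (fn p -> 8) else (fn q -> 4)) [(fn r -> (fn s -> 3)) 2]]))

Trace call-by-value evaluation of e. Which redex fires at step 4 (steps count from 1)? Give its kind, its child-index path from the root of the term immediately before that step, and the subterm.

Derivation:
step 0: (if ((let x = (\y.y) in (\z.true)) (\u.(7 - 0))) then (let v = (false || (false || false)) in (let w = 1 in 4)) else (5 + ((if true then (\p.8) else (\q.4)) ((\r.(\s.3)) 2))))
step 1: [let@0.0] (if ((\z.true) (\u.(7 - 0))) then (let v = (false || (false || false)) in (let w = 1 in 4)) else (5 + ((if true then (\p.8) else (\q.4)) ((\r.(\s.3)) 2))))
step 2: [beta@0] (if true then (let v = (false || (false || false)) in (let w = 1 in 4)) else (5 + ((if true then (\p.8) else (\q.4)) ((\r.(\s.3)) 2))))
step 3: [if@root] (let v = (false || (false || false)) in (let w = 1 in 4))
step 4: [delta@0.1] (let v = (false || false) in (let w = 1 in 4))

Answer: delta at 0.1 : (false || false)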